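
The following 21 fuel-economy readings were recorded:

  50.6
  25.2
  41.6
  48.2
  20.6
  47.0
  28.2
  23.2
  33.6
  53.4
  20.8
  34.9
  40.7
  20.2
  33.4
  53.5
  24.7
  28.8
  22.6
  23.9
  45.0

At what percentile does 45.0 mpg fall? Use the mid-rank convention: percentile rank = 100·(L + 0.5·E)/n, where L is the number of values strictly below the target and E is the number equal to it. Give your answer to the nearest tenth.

73.8

Sorted: 20.2, 20.6, 20.8, 22.6, 23.2, 23.9, 24.7, 25.2, 28.2, 28.8, 33.4, 33.6, 34.9, 40.7, 41.6, 45.0, 47.0, 48.2, 50.6, 53.4, 53.5.
Count below 45.0: L = 15; count equal: E = 1; n = 21.
Percentile rank = 100·(15 + 0.5·1)/21 = 100·15.5/21 = 73.81.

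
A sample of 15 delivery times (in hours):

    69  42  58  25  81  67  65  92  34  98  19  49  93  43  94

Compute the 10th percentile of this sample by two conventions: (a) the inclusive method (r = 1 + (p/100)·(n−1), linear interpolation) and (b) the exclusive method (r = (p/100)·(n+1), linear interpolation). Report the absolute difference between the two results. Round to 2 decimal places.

6.00

Sorted: 19, 25, 34, 42, 43, 49, 58, 65, 67, 69, 81, 92, 93, 94, 98.
n = 15.
(a) r = 2.4; between ranks 2 (25) and 3 (34): 28.6.
(b) r = 1.6; between ranks 1 (19) and 2 (25): 22.6.
|28.6 − 22.6| = 6.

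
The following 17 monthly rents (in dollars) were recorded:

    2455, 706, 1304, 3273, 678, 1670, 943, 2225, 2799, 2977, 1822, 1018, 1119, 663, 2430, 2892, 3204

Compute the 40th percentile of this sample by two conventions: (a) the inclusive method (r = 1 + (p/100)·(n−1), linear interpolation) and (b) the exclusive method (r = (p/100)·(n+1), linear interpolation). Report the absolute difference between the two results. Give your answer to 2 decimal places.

Sorted: 663, 678, 706, 943, 1018, 1119, 1304, 1670, 1822, 2225, 2430, 2455, 2799, 2892, 2977, 3204, 3273.
n = 17.
(a) r = 7.4; between ranks 7 (1304) and 8 (1670): 1450.4.
(b) r = 7.2; between ranks 7 (1304) and 8 (1670): 1377.2.
|1450.4 − 1377.2| = 73.2.

73.20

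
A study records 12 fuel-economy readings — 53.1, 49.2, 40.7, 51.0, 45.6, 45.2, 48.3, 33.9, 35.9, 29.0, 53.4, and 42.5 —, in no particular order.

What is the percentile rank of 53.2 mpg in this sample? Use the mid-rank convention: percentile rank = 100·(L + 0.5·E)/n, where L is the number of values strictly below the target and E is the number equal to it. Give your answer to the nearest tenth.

Sorted: 29.0, 33.9, 35.9, 40.7, 42.5, 45.2, 45.6, 48.3, 49.2, 51.0, 53.1, 53.4.
Count below 53.2: L = 11; count equal: E = 0; n = 12.
Percentile rank = 100·(11 + 0.5·0)/12 = 100·11/12 = 91.67.

91.7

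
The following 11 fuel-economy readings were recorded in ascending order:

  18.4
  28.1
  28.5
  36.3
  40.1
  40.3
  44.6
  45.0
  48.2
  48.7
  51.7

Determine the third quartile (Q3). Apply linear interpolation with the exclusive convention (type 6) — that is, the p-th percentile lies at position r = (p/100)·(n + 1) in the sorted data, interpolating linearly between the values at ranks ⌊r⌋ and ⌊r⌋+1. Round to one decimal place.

48.2

n = 11.
r = (75/100)·(11 + 1) = 9.
r is an integer, so P75 is the value at rank 9: 48.2.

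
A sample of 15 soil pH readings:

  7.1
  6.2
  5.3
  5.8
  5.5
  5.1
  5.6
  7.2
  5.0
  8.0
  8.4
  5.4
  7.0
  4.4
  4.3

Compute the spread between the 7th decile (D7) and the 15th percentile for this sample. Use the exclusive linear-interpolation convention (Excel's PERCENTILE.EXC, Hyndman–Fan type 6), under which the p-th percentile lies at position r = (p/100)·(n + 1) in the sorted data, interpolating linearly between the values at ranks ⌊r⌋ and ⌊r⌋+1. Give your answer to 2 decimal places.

Sorted: 4.3, 4.4, 5.0, 5.1, 5.3, 5.4, 5.5, 5.6, 5.8, 6.2, 7.0, 7.1, 7.2, 8.0, 8.4.
n = 15.
P15: r = 2.4; ranks 2–3 are 4.4, 5.0; interpolating gives 4.64.
P70: r = 11.2; ranks 11–12 are 7.0, 7.1; interpolating gives 7.02.
Difference: 7.02 − 4.64 = 2.38.

2.38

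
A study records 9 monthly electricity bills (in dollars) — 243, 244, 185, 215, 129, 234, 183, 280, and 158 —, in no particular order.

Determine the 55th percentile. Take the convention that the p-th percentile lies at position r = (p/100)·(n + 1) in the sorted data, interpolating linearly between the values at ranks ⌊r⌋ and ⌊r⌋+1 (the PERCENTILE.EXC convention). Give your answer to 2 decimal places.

Sorted: 129, 158, 183, 185, 215, 234, 243, 244, 280.
n = 9.
r = (55/100)·(9 + 1) = 5.5.
Rank 5 is 215 and rank 6 is 234.
Interpolate: 215 + 0.5·(234 − 215) = 215 + 0.5·19 = 224.5.

224.50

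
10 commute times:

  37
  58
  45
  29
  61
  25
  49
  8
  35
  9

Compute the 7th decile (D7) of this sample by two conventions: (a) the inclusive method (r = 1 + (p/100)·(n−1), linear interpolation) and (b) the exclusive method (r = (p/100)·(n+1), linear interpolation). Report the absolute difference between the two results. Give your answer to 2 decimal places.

Sorted: 8, 9, 25, 29, 35, 37, 45, 49, 58, 61.
n = 10.
(a) r = 7.3; between ranks 7 (45) and 8 (49): 46.2.
(b) r = 7.7; between ranks 7 (45) and 8 (49): 47.8.
|46.2 − 47.8| = 1.6.

1.60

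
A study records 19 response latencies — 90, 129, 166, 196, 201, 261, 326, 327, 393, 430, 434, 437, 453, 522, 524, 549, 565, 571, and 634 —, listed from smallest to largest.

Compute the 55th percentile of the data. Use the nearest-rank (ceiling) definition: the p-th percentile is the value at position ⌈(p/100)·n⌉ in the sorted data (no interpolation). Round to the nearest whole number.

n = 19.
Position = ⌈55/100 · 19⌉ = ⌈10.45⌉ = 11.
The value at rank 11 is 434.

434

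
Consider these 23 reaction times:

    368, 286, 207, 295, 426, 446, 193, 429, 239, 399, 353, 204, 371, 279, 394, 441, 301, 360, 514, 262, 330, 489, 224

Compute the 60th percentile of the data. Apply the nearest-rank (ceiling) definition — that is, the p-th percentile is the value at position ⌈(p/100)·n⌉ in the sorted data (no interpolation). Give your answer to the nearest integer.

Sorted: 193, 204, 207, 224, 239, 262, 279, 286, 295, 301, 330, 353, 360, 368, 371, 394, 399, 426, 429, 441, 446, 489, 514.
n = 23.
Position = ⌈60/100 · 23⌉ = ⌈13.8⌉ = 14.
The value at rank 14 is 368.

368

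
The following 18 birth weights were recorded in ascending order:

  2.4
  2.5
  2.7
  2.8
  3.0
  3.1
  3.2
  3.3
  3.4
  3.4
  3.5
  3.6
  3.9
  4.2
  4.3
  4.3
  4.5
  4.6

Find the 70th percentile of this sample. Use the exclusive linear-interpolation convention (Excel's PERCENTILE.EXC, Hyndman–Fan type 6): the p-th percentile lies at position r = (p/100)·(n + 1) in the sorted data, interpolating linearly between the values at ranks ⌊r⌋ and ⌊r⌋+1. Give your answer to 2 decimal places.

n = 18.
r = (70/100)·(18 + 1) = 13.3.
Rank 13 is 3.9 and rank 14 is 4.2.
Interpolate: 3.9 + 0.3·(4.2 − 3.9) = 3.9 + 0.3·0.3 = 3.99.

3.99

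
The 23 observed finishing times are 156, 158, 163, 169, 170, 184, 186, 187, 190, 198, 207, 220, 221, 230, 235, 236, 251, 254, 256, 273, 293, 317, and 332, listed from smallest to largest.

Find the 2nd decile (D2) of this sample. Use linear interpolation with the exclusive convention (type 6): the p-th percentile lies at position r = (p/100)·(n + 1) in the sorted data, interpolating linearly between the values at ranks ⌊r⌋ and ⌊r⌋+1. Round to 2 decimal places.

169.80

n = 23.
r = (20/100)·(23 + 1) = 4.8.
Rank 4 is 169 and rank 5 is 170.
Interpolate: 169 + 0.8·(170 − 169) = 169 + 0.8·1 = 169.8.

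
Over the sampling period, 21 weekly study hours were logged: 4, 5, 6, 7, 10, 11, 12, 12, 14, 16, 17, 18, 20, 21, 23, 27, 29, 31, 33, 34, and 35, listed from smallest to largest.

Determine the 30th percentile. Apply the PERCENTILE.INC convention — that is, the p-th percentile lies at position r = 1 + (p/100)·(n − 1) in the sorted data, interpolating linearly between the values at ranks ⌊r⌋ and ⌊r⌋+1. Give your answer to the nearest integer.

12

n = 21.
r = 1 + (30/100)·(21 − 1) = 1 + 6 = 7.
r is an integer, so P30 is the value at rank 7: 12.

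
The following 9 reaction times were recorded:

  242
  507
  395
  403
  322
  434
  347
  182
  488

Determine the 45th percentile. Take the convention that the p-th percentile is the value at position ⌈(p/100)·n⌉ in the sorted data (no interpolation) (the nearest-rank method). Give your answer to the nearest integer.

Sorted: 182, 242, 322, 347, 395, 403, 434, 488, 507.
n = 9.
Position = ⌈45/100 · 9⌉ = ⌈4.05⌉ = 5.
The value at rank 5 is 395.

395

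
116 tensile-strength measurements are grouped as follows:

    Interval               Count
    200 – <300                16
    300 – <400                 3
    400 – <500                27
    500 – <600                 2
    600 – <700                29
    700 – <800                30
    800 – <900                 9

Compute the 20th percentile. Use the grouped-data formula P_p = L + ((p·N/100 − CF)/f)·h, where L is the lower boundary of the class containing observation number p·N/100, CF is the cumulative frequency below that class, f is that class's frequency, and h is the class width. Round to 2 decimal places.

415.56

N = 116; target position k = 20/100 · 116 = 23.2.
Cumulative frequencies: 16, 19, 46, 48, 77, 107, 116.
Observation 23.2 falls in the class 400 – <500.
L = 400, CF = 19, f = 27, h = 100.
P20 = 400 + ((23.2 − 19)/27)·100 = 400 + 15.5556 = 415.556.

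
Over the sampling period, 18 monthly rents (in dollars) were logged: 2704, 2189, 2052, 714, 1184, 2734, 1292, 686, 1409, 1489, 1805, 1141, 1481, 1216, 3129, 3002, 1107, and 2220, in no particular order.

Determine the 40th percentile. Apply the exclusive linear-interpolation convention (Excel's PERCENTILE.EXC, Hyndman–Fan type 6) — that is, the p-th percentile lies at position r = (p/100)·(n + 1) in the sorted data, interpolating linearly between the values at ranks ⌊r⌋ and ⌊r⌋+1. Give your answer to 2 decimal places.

1362.20

Sorted: 686, 714, 1107, 1141, 1184, 1216, 1292, 1409, 1481, 1489, 1805, 2052, 2189, 2220, 2704, 2734, 3002, 3129.
n = 18.
r = (40/100)·(18 + 1) = 7.6.
Rank 7 is 1292 and rank 8 is 1409.
Interpolate: 1292 + 0.6·(1409 − 1292) = 1292 + 0.6·117 = 1362.2.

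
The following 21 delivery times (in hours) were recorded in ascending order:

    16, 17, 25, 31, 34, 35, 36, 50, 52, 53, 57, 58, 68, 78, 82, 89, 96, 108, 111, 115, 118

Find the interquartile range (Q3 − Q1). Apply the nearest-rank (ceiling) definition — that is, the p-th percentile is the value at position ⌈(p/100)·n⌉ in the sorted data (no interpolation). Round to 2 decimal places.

54.00

n = 21.
P25: rank ⌈25/100·21⌉ = 6 → 35.
P75: rank ⌈75/100·21⌉ = 16 → 89.
Difference: 89 − 35 = 54.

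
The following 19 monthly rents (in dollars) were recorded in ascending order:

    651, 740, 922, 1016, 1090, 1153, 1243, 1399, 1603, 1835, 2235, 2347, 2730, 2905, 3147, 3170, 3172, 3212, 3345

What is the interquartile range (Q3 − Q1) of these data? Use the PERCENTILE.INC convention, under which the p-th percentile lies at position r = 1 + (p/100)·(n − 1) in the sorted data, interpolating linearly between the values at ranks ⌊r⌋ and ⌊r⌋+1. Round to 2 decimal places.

1904.50

n = 19.
P25: r = 5.5; ranks 5–6 are 1090, 1153; interpolating gives 1121.5.
P75: r = 14.5; ranks 14–15 are 2905, 3147; interpolating gives 3026.
Difference: 3026 − 1121.5 = 1904.5.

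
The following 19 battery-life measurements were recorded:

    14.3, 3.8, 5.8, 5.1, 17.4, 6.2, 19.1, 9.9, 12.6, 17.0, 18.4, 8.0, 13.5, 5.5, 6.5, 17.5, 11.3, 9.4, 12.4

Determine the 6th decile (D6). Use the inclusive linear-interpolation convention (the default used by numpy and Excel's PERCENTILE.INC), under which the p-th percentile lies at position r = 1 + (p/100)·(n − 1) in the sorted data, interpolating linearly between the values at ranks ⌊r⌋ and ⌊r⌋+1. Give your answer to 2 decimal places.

12.56

Sorted: 3.8, 5.1, 5.5, 5.8, 6.2, 6.5, 8.0, 9.4, 9.9, 11.3, 12.4, 12.6, 13.5, 14.3, 17.0, 17.4, 17.5, 18.4, 19.1.
n = 19.
r = 1 + (60/100)·(19 − 1) = 1 + 10.8 = 11.8.
Rank 11 is 12.4 and rank 12 is 12.6.
Interpolate: 12.4 + 0.8·(12.6 − 12.4) = 12.4 + 0.8·0.2 = 12.56.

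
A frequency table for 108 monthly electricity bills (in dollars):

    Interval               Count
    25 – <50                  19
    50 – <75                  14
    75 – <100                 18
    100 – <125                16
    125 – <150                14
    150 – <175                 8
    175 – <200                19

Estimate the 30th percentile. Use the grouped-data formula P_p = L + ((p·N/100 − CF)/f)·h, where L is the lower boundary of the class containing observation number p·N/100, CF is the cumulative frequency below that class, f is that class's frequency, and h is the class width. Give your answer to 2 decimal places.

N = 108; target position k = 30/100 · 108 = 32.4.
Cumulative frequencies: 19, 33, 51, 67, 81, 89, 108.
Observation 32.4 falls in the class 50 – <75.
L = 50, CF = 19, f = 14, h = 25.
P30 = 50 + ((32.4 − 19)/14)·25 = 50 + 23.9286 = 73.9286.

73.93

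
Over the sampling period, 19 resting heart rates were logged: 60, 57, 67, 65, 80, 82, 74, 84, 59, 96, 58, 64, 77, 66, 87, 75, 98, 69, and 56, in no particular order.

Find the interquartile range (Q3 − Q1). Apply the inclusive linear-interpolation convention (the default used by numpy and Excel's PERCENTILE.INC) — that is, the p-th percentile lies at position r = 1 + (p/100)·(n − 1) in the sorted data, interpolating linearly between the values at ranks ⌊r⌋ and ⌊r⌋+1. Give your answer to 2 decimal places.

19.00

Sorted: 56, 57, 58, 59, 60, 64, 65, 66, 67, 69, 74, 75, 77, 80, 82, 84, 87, 96, 98.
n = 19.
P25: r = 5.5; ranks 5–6 are 60, 64; interpolating gives 62.
P75: r = 14.5; ranks 14–15 are 80, 82; interpolating gives 81.
Difference: 81 − 62 = 19.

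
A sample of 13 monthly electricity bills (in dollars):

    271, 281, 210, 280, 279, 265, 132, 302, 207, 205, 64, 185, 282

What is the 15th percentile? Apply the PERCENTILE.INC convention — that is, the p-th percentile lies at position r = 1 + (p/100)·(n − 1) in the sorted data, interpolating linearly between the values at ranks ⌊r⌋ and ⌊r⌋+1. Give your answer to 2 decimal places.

174.40

Sorted: 64, 132, 185, 205, 207, 210, 265, 271, 279, 280, 281, 282, 302.
n = 13.
r = 1 + (15/100)·(13 − 1) = 1 + 1.8 = 2.8.
Rank 2 is 132 and rank 3 is 185.
Interpolate: 132 + 0.8·(185 − 132) = 132 + 0.8·53 = 174.4.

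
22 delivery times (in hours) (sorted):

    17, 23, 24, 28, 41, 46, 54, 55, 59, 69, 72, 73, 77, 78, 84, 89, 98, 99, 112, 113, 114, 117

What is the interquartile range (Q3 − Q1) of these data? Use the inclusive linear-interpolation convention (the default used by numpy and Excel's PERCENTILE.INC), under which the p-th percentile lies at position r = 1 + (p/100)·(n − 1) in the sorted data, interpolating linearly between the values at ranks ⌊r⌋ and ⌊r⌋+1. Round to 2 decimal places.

n = 22.
P25: r = 6.25; ranks 6–7 are 46, 54; interpolating gives 48.
P75: r = 16.75; ranks 16–17 are 89, 98; interpolating gives 95.75.
Difference: 95.75 − 48 = 47.75.

47.75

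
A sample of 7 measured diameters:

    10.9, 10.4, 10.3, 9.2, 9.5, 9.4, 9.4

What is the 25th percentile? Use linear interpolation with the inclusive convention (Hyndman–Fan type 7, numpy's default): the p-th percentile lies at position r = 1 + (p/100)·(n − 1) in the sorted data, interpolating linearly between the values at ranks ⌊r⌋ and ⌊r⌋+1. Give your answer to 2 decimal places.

Sorted: 9.2, 9.4, 9.4, 9.5, 10.3, 10.4, 10.9.
n = 7.
r = 1 + (25/100)·(7 − 1) = 1 + 1.5 = 2.5.
Rank 2 is 9.4 and rank 3 is 9.4.
Interpolate: 9.4 + 0.5·(9.4 − 9.4) = 9.4 + 0.5·0 = 9.4.

9.40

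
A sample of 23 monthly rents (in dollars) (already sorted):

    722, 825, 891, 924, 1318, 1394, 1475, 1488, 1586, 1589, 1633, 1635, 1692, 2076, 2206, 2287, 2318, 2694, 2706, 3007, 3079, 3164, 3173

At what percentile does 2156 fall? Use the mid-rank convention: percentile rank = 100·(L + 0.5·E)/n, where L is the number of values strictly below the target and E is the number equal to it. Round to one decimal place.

Count below 2156: L = 14; count equal: E = 0; n = 23.
Percentile rank = 100·(14 + 0.5·0)/23 = 100·14/23 = 60.87.

60.9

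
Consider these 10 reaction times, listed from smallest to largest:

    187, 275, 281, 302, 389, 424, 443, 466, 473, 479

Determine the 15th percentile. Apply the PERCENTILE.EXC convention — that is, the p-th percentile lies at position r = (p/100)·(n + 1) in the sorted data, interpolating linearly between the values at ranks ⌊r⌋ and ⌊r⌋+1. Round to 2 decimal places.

n = 10.
r = (15/100)·(10 + 1) = 1.65.
Rank 1 is 187 and rank 2 is 275.
Interpolate: 187 + 0.65·(275 − 187) = 187 + 0.65·88 = 244.2.

244.20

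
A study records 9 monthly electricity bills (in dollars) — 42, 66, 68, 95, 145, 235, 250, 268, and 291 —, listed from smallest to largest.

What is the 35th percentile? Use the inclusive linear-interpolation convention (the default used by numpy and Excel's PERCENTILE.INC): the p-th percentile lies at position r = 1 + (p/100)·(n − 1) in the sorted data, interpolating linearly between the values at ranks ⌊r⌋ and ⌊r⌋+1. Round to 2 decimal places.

89.60

n = 9.
r = 1 + (35/100)·(9 − 1) = 1 + 2.8 = 3.8.
Rank 3 is 68 and rank 4 is 95.
Interpolate: 68 + 0.8·(95 − 68) = 68 + 0.8·27 = 89.6.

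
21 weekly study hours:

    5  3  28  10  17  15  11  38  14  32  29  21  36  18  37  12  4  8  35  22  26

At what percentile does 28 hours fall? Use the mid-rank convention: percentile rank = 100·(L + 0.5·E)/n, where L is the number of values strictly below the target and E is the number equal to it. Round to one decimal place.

69.0

Sorted: 3, 4, 5, 8, 10, 11, 12, 14, 15, 17, 18, 21, 22, 26, 28, 29, 32, 35, 36, 37, 38.
Count below 28: L = 14; count equal: E = 1; n = 21.
Percentile rank = 100·(14 + 0.5·1)/21 = 100·14.5/21 = 69.05.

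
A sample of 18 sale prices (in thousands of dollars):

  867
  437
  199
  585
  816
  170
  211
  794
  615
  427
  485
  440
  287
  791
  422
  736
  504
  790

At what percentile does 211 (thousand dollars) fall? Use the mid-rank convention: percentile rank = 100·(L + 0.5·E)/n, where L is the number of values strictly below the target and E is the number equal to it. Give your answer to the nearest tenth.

Sorted: 170, 199, 211, 287, 422, 427, 437, 440, 485, 504, 585, 615, 736, 790, 791, 794, 816, 867.
Count below 211: L = 2; count equal: E = 1; n = 18.
Percentile rank = 100·(2 + 0.5·1)/18 = 100·2.5/18 = 13.89.

13.9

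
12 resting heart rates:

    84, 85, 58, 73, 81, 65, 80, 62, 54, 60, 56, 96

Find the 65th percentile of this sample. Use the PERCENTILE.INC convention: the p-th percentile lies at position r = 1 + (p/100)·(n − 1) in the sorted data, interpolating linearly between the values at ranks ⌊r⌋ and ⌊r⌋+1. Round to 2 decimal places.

Sorted: 54, 56, 58, 60, 62, 65, 73, 80, 81, 84, 85, 96.
n = 12.
r = 1 + (65/100)·(12 − 1) = 1 + 7.15 = 8.15.
Rank 8 is 80 and rank 9 is 81.
Interpolate: 80 + 0.15·(81 − 80) = 80 + 0.15·1 = 80.15.

80.15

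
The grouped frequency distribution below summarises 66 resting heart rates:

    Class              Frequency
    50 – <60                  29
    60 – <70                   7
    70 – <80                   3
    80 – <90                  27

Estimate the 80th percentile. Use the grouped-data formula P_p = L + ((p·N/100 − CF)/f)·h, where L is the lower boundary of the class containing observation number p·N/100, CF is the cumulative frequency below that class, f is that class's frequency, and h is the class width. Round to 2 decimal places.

N = 66; target position k = 80/100 · 66 = 52.8.
Cumulative frequencies: 29, 36, 39, 66.
Observation 52.8 falls in the class 80 – <90.
L = 80, CF = 39, f = 27, h = 10.
P80 = 80 + ((52.8 − 39)/27)·10 = 80 + 5.11111 = 85.1111.

85.11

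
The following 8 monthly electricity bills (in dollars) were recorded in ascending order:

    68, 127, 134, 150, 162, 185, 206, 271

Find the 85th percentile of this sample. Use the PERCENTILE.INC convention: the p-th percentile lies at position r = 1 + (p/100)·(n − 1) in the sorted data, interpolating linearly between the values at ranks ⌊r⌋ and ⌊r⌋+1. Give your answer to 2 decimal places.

204.95

n = 8.
r = 1 + (85/100)·(8 − 1) = 1 + 5.95 = 6.95.
Rank 6 is 185 and rank 7 is 206.
Interpolate: 185 + 0.95·(206 − 185) = 185 + 0.95·21 = 204.95.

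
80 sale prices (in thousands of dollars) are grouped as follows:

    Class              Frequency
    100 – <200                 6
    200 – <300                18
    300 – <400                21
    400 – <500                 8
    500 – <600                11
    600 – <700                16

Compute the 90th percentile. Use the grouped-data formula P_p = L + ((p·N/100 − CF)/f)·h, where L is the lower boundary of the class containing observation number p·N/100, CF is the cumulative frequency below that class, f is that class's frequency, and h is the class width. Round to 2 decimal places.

N = 80; target position k = 90/100 · 80 = 72.
Cumulative frequencies: 6, 24, 45, 53, 64, 80.
Observation 72 falls in the class 600 – <700.
L = 600, CF = 64, f = 16, h = 100.
P90 = 600 + ((72 − 64)/16)·100 = 600 + 50 = 650.

650.00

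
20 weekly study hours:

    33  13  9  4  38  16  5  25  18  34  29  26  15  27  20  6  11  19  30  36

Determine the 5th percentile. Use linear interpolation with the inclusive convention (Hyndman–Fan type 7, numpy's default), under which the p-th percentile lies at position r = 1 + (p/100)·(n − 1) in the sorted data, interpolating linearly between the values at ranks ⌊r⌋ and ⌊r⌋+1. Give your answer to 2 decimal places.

4.95

Sorted: 4, 5, 6, 9, 11, 13, 15, 16, 18, 19, 20, 25, 26, 27, 29, 30, 33, 34, 36, 38.
n = 20.
r = 1 + (5/100)·(20 − 1) = 1 + 0.95 = 1.95.
Rank 1 is 4 and rank 2 is 5.
Interpolate: 4 + 0.95·(5 − 4) = 4 + 0.95·1 = 4.95.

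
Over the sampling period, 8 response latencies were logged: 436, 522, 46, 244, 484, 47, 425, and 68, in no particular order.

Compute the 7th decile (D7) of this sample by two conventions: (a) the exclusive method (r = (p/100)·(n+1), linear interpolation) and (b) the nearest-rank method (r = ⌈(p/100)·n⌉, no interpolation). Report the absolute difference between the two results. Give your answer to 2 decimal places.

Sorted: 46, 47, 68, 244, 425, 436, 484, 522.
n = 8.
(a) r = 6.3; between ranks 6 (436) and 7 (484): 450.4.
(b) the nearest-rank method: rank 6 → 436.
|450.4 − 436| = 14.4.

14.40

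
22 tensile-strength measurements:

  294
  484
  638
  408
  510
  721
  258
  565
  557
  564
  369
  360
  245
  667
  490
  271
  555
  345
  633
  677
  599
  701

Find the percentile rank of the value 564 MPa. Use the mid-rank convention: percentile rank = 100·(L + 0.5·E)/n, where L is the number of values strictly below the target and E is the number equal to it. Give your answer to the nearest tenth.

Sorted: 245, 258, 271, 294, 345, 360, 369, 408, 484, 490, 510, 555, 557, 564, 565, 599, 633, 638, 667, 677, 701, 721.
Count below 564: L = 13; count equal: E = 1; n = 22.
Percentile rank = 100·(13 + 0.5·1)/22 = 100·13.5/22 = 61.36.

61.4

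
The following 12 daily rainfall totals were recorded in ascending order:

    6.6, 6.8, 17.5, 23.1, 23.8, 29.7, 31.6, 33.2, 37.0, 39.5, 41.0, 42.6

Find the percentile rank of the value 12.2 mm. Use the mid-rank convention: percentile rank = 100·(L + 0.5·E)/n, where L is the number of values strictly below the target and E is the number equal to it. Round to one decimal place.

16.7

Count below 12.2: L = 2; count equal: E = 0; n = 12.
Percentile rank = 100·(2 + 0.5·0)/12 = 100·2/12 = 16.67.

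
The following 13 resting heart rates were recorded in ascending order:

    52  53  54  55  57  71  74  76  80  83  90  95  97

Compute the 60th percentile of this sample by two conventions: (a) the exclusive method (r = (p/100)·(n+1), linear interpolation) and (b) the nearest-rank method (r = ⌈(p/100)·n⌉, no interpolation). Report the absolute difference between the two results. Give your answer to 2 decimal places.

n = 13.
(a) r = 8.4; between ranks 8 (76) and 9 (80): 77.6.
(b) the nearest-rank method: rank 8 → 76.
|77.6 − 76| = 1.6.

1.60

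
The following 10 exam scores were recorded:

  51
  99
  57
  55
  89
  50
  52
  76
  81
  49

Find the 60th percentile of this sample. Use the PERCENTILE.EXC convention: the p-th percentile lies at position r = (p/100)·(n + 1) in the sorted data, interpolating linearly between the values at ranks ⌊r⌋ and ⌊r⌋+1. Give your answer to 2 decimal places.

68.40

Sorted: 49, 50, 51, 52, 55, 57, 76, 81, 89, 99.
n = 10.
r = (60/100)·(10 + 1) = 6.6.
Rank 6 is 57 and rank 7 is 76.
Interpolate: 57 + 0.6·(76 − 57) = 57 + 0.6·19 = 68.4.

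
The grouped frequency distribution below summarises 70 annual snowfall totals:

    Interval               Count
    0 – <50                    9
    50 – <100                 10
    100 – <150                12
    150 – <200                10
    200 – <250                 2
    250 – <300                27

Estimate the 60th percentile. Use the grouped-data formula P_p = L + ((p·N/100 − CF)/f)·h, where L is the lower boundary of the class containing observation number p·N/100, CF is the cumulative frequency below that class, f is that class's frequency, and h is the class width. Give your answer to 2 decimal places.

225.00

N = 70; target position k = 60/100 · 70 = 42.
Cumulative frequencies: 9, 19, 31, 41, 43, 70.
Observation 42 falls in the class 200 – <250.
L = 200, CF = 41, f = 2, h = 50.
P60 = 200 + ((42 − 41)/2)·50 = 200 + 25 = 225.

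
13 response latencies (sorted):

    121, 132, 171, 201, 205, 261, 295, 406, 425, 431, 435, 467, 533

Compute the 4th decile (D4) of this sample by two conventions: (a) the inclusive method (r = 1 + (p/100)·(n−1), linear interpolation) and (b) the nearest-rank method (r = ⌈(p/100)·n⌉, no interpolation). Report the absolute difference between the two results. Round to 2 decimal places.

11.20

n = 13.
(a) r = 5.8; between ranks 5 (205) and 6 (261): 249.8.
(b) the nearest-rank method: rank 6 → 261.
|249.8 − 261| = 11.2.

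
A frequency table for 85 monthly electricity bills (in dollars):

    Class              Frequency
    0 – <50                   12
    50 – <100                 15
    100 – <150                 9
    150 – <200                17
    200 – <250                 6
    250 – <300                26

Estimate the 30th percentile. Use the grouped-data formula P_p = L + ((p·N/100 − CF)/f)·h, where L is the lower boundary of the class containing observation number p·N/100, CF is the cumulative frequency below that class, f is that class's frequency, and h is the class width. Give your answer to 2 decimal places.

N = 85; target position k = 30/100 · 85 = 25.5.
Cumulative frequencies: 12, 27, 36, 53, 59, 85.
Observation 25.5 falls in the class 50 – <100.
L = 50, CF = 12, f = 15, h = 50.
P30 = 50 + ((25.5 − 12)/15)·50 = 50 + 45 = 95.

95.00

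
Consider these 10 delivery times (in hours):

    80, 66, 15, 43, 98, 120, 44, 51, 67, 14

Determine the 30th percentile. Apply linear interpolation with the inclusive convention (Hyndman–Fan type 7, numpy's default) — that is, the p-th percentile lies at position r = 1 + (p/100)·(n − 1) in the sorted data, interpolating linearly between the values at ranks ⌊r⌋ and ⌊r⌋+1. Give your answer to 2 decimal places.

Sorted: 14, 15, 43, 44, 51, 66, 67, 80, 98, 120.
n = 10.
r = 1 + (30/100)·(10 − 1) = 1 + 2.7 = 3.7.
Rank 3 is 43 and rank 4 is 44.
Interpolate: 43 + 0.7·(44 − 43) = 43 + 0.7·1 = 43.7.

43.70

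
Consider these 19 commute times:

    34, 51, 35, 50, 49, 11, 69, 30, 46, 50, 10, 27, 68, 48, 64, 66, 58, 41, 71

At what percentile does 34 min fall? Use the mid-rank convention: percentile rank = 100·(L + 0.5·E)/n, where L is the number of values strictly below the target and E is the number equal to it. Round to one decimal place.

23.7

Sorted: 10, 11, 27, 30, 34, 35, 41, 46, 48, 49, 50, 50, 51, 58, 64, 66, 68, 69, 71.
Count below 34: L = 4; count equal: E = 1; n = 19.
Percentile rank = 100·(4 + 0.5·1)/19 = 100·4.5/19 = 23.68.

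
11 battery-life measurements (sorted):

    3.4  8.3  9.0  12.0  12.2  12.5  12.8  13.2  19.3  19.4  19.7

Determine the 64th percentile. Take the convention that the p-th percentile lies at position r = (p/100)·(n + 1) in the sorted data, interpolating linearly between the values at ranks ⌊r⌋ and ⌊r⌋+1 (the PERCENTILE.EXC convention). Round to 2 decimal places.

13.07

n = 11.
r = (64/100)·(11 + 1) = 7.68.
Rank 7 is 12.8 and rank 8 is 13.2.
Interpolate: 12.8 + 0.68·(13.2 − 12.8) = 12.8 + 0.68·0.4 = 13.072.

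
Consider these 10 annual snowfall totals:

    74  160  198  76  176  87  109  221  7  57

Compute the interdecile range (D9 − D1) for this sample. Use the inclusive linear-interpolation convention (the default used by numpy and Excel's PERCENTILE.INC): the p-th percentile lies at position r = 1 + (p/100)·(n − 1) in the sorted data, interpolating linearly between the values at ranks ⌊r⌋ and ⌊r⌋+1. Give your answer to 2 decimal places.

148.30

Sorted: 7, 57, 74, 76, 87, 109, 160, 176, 198, 221.
n = 10.
P10: r = 1.9; ranks 1–2 are 7, 57; interpolating gives 52.
P90: r = 9.1; ranks 9–10 are 198, 221; interpolating gives 200.3.
Difference: 200.3 − 52 = 148.3.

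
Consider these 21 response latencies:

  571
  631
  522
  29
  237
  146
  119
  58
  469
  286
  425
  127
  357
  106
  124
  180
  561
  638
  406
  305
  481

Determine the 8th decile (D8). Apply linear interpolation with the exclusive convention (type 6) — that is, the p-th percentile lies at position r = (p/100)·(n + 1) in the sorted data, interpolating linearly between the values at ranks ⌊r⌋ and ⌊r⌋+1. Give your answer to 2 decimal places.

545.40

Sorted: 29, 58, 106, 119, 124, 127, 146, 180, 237, 286, 305, 357, 406, 425, 469, 481, 522, 561, 571, 631, 638.
n = 21.
r = (80/100)·(21 + 1) = 17.6.
Rank 17 is 522 and rank 18 is 561.
Interpolate: 522 + 0.6·(561 − 522) = 522 + 0.6·39 = 545.4.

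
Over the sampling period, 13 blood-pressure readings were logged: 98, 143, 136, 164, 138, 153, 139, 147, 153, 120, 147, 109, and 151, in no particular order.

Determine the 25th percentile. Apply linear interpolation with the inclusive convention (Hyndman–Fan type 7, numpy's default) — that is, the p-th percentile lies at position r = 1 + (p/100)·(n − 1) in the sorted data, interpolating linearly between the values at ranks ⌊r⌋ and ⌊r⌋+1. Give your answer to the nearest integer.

Sorted: 98, 109, 120, 136, 138, 139, 143, 147, 147, 151, 153, 153, 164.
n = 13.
r = 1 + (25/100)·(13 − 1) = 1 + 3 = 4.
r is an integer, so P25 is the value at rank 4: 136.

136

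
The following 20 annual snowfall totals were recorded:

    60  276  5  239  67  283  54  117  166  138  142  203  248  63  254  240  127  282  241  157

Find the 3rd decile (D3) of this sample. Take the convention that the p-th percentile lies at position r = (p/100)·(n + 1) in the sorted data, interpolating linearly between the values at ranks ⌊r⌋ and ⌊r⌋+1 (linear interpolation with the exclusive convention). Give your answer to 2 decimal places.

Sorted: 5, 54, 60, 63, 67, 117, 127, 138, 142, 157, 166, 203, 239, 240, 241, 248, 254, 276, 282, 283.
n = 20.
r = (30/100)·(20 + 1) = 6.3.
Rank 6 is 117 and rank 7 is 127.
Interpolate: 117 + 0.3·(127 − 117) = 117 + 0.3·10 = 120.

120.00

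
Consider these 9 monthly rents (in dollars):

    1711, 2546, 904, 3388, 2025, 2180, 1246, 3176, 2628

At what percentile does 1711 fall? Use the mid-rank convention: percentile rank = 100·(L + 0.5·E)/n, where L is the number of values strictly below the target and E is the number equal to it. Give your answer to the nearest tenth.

27.8

Sorted: 904, 1246, 1711, 2025, 2180, 2546, 2628, 3176, 3388.
Count below 1711: L = 2; count equal: E = 1; n = 9.
Percentile rank = 100·(2 + 0.5·1)/9 = 100·2.5/9 = 27.78.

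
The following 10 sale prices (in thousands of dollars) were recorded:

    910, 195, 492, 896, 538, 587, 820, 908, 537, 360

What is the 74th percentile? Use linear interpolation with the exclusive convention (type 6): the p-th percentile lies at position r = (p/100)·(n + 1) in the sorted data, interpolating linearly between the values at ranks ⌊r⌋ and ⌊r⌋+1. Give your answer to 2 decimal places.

897.68

Sorted: 195, 360, 492, 537, 538, 587, 820, 896, 908, 910.
n = 10.
r = (74/100)·(10 + 1) = 8.14.
Rank 8 is 896 and rank 9 is 908.
Interpolate: 896 + 0.14·(908 − 896) = 896 + 0.14·12 = 897.68.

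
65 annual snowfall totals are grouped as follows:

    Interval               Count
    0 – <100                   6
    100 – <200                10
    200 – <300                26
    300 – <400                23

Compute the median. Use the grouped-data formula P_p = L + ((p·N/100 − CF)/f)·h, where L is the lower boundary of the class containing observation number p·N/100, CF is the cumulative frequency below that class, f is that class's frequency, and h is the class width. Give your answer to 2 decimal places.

N = 65; target position k = 50/100 · 65 = 32.5.
Cumulative frequencies: 6, 16, 42, 65.
Observation 32.5 falls in the class 200 – <300.
L = 200, CF = 16, f = 26, h = 100.
P50 = 200 + ((32.5 − 16)/26)·100 = 200 + 63.4615 = 263.462.

263.46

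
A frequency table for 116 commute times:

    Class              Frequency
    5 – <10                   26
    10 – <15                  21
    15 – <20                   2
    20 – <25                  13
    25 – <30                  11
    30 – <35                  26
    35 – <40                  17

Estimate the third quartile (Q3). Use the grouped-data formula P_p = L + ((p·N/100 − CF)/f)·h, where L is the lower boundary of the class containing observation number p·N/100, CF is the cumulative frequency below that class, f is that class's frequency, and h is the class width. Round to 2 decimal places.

N = 116; target position k = 75/100 · 116 = 87.
Cumulative frequencies: 26, 47, 49, 62, 73, 99, 116.
Observation 87 falls in the class 30 – <35.
L = 30, CF = 73, f = 26, h = 5.
P75 = 30 + ((87 − 73)/26)·5 = 30 + 2.69231 = 32.6923.

32.69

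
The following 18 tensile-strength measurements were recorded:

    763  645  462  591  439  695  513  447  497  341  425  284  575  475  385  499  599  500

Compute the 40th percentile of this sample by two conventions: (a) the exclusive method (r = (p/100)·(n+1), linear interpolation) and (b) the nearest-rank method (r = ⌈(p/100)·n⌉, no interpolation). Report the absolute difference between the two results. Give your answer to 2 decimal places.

Sorted: 284, 341, 385, 425, 439, 447, 462, 475, 497, 499, 500, 513, 575, 591, 599, 645, 695, 763.
n = 18.
(a) r = 7.6; between ranks 7 (462) and 8 (475): 469.8.
(b) the nearest-rank method: rank 8 → 475.
|469.8 − 475| = 5.2.

5.20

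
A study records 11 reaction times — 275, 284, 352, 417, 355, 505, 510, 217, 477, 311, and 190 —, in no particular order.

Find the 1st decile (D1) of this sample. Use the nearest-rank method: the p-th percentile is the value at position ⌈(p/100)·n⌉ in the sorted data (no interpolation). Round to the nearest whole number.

217

Sorted: 190, 217, 275, 284, 311, 352, 355, 417, 477, 505, 510.
n = 11.
Position = ⌈10/100 · 11⌉ = ⌈1.1⌉ = 2.
The value at rank 2 is 217.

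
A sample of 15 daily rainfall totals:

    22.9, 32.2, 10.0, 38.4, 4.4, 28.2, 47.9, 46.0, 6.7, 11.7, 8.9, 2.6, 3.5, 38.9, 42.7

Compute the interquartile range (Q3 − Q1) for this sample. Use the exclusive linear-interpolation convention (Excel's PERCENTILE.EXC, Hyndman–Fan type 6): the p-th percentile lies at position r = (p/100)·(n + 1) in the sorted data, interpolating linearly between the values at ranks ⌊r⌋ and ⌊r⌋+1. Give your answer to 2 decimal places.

Sorted: 2.6, 3.5, 4.4, 6.7, 8.9, 10.0, 11.7, 22.9, 28.2, 32.2, 38.4, 38.9, 42.7, 46.0, 47.9.
n = 15.
P25: r = 4 (integer) → 6.7.
P75: r = 12 (integer) → 38.9.
Difference: 38.9 − 6.7 = 32.2.

32.20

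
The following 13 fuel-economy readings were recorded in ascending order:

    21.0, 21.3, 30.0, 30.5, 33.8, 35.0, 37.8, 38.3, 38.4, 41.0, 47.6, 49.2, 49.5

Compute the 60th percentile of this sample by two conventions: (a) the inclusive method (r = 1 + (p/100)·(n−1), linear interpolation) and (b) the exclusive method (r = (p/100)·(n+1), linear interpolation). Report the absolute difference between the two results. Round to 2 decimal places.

n = 13.
(a) r = 8.2; between ranks 8 (38.3) and 9 (38.4): 38.32.
(b) r = 8.4; between ranks 8 (38.3) and 9 (38.4): 38.34.
|38.32 − 38.34| = 0.02.

0.02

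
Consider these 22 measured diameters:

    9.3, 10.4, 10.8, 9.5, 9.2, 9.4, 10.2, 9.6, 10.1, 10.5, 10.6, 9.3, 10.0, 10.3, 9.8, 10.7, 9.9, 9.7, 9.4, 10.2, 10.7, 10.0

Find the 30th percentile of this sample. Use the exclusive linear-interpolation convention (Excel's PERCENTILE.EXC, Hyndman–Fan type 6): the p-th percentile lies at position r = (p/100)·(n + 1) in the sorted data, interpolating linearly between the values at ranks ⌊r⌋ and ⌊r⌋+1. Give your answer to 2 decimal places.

Sorted: 9.2, 9.3, 9.3, 9.4, 9.4, 9.5, 9.6, 9.7, 9.8, 9.9, 10.0, 10.0, 10.1, 10.2, 10.2, 10.3, 10.4, 10.5, 10.6, 10.7, 10.7, 10.8.
n = 22.
r = (30/100)·(22 + 1) = 6.9.
Rank 6 is 9.5 and rank 7 is 9.6.
Interpolate: 9.5 + 0.9·(9.6 − 9.5) = 9.5 + 0.9·0.1 = 9.59.

9.59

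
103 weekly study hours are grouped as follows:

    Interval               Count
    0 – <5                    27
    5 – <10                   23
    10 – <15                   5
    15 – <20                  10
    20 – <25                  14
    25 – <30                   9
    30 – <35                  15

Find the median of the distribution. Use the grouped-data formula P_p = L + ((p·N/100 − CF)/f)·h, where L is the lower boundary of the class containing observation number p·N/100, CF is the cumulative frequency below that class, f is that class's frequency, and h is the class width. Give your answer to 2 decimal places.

N = 103; target position k = 50/100 · 103 = 51.5.
Cumulative frequencies: 27, 50, 55, 65, 79, 88, 103.
Observation 51.5 falls in the class 10 – <15.
L = 10, CF = 50, f = 5, h = 5.
P50 = 10 + ((51.5 − 50)/5)·5 = 10 + 1.5 = 11.5.

11.50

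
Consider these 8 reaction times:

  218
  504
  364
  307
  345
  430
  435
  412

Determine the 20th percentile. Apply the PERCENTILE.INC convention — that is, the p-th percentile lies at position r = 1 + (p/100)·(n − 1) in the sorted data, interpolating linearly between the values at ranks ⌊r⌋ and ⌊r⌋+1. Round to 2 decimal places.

322.20

Sorted: 218, 307, 345, 364, 412, 430, 435, 504.
n = 8.
r = 1 + (20/100)·(8 − 1) = 1 + 1.4 = 2.4.
Rank 2 is 307 and rank 3 is 345.
Interpolate: 307 + 0.4·(345 − 307) = 307 + 0.4·38 = 322.2.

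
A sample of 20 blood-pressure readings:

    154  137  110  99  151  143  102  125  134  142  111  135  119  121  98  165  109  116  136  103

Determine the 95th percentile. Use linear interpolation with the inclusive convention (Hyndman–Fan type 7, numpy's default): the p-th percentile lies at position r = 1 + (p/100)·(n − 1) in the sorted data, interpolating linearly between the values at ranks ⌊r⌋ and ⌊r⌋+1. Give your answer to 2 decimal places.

154.55

Sorted: 98, 99, 102, 103, 109, 110, 111, 116, 119, 121, 125, 134, 135, 136, 137, 142, 143, 151, 154, 165.
n = 20.
r = 1 + (95/100)·(20 − 1) = 1 + 18.05 = 19.05.
Rank 19 is 154 and rank 20 is 165.
Interpolate: 154 + 0.05·(165 − 154) = 154 + 0.05·11 = 154.55.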